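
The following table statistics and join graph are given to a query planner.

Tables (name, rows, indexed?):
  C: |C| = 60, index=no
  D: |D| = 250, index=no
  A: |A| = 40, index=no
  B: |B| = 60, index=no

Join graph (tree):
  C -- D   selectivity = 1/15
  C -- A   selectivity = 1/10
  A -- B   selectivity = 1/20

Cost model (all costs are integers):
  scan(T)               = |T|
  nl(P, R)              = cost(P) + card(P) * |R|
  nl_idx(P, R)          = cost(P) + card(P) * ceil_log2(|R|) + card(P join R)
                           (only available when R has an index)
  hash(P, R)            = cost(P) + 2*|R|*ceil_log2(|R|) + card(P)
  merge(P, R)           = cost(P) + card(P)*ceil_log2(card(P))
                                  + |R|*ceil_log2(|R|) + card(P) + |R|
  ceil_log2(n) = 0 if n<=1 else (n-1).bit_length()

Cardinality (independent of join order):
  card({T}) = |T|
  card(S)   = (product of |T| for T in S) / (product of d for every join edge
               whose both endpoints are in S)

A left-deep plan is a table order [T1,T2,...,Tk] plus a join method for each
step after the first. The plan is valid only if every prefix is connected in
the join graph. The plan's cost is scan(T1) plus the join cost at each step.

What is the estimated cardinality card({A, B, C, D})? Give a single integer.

Tables in S: A(40), B(60), C(60), D(250)
Edges inside S: C-D(d=15), C-A(d=10), A-B(d=20)
numerator = 40 * 60 * 60 * 250 = 36000000
denominator = 15 * 10 * 20 = 3000
card(S) = 36000000 / 3000 = 12000

12000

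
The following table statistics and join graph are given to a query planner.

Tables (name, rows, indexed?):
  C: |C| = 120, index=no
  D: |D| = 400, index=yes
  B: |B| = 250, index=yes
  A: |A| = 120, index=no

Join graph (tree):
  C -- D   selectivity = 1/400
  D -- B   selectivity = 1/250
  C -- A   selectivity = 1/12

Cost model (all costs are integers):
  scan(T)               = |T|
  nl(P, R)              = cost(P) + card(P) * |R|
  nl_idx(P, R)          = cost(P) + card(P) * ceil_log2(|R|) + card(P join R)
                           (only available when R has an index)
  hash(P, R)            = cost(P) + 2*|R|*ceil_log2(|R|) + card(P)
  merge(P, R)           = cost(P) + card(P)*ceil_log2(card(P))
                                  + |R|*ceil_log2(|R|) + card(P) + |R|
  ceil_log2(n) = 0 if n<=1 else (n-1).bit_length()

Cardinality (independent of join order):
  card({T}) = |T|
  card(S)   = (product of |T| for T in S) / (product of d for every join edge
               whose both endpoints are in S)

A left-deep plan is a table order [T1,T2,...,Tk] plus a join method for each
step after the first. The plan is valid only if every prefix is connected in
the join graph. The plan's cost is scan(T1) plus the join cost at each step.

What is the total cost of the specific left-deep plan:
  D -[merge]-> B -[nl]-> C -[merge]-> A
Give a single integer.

step 1: scan D: cost=400, card=400
step 2: join B via merge
    card(P join B) = 400*250/(250) = 400
    cost = 400 + 400*9 + 250*8 + 400 + 250 = 6650
step 3: join C via nl
    card(P join C) = 400*120/(400) = 120
    cost = 6650 + 400*120 = 54650
step 4: join A via merge
    card(P join A) = 120*120/(12) = 1200
    cost = 54650 + 120*7 + 120*7 + 120 + 120 = 56570

56570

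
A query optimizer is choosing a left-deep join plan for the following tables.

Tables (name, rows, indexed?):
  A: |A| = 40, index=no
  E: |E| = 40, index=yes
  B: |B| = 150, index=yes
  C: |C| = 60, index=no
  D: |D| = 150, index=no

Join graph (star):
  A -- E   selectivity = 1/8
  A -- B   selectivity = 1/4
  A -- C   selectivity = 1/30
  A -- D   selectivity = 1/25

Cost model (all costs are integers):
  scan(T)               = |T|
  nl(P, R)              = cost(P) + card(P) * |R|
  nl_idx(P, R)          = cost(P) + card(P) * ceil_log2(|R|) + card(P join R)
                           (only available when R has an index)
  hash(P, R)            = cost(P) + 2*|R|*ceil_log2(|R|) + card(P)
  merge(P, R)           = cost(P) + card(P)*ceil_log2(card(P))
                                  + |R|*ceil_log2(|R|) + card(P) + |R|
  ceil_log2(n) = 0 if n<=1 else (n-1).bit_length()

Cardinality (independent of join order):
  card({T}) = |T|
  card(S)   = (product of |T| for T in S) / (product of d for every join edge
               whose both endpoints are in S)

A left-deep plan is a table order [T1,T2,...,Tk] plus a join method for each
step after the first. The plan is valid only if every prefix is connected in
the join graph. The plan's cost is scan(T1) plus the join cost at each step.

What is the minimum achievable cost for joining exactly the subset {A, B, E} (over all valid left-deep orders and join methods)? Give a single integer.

Selinger DP over subsets of {A,B,E}:
  {A}: scan cost=40, card=40
  {E}: scan cost=40, card=40
  {B}: scan cost=150, card=150
  {AE}: card=200; try (E,nl_idx)→480, (E,hash)→560, (A,hash)→560, (E,merge)→600, (A,merge)→600, (E,nl)→1640 …(+1); best=480 via (E,nl_idx)
  {AB}: card=1500; try (A,hash)→780, (B,merge)→1670, (A,merge)→1780, (B,nl_idx)→1860, (B,hash)→2480, (B,nl)→6040 …(+1); best=780 via (A,hash)
  {ABE}: card=7500; try (E,hash)→2760, (B,hash)→3080, (B,merge)→3630, (B,nl_idx)→9580, (E,nl_idx)→17280, (E,merge)→19060 …(+2); best=2760 via (E,hash)

2760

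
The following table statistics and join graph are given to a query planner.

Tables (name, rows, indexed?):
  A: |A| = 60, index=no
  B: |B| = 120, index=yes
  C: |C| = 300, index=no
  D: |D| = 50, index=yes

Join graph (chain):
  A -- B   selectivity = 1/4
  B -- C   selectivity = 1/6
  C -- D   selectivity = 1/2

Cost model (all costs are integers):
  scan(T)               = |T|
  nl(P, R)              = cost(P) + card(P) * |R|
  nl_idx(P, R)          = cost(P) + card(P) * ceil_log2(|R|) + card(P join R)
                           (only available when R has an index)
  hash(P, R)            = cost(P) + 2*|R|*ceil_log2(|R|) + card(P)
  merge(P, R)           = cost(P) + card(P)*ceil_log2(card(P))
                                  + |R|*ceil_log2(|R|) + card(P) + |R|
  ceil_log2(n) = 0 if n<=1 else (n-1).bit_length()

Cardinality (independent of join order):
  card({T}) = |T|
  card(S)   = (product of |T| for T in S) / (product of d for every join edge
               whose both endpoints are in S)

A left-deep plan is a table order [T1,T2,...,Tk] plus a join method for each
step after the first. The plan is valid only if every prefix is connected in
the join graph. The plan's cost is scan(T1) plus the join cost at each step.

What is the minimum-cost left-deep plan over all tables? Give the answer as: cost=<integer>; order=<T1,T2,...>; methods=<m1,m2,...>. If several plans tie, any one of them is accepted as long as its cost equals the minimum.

cost=98760; order=B,A,C,D; methods=hash,hash,hash

Selinger DP (subsets sized 1..n):
  {A}: scan cost=60, card=60
  {B}: scan cost=120, card=120
  {C}: scan cost=300, card=300
  {D}: scan cost=50, card=50
  {AB}: card=1800; try (A,hash)→960, (B,merge)→1440, (A,merge)→1500, (B,hash)→1800, (B,nl_idx)→2280, (B,nl)→7260 …(+1); best=960 via (A,hash)
  {BC}: card=6000; try (B,hash)→2280, (C,merge)→4080, (B,merge)→4260, (C,hash)→5640, (B,nl_idx)→8400, (C,nl)→36120 …(+1); best=2280 via (B,hash)
  {CD}: card=7500; try (D,hash)→1200, (C,merge)→3400, (D,merge)→3650, (C,hash)→5500, (D,nl_idx)→9600, (C,nl)→15050 …(+1); best=1200 via (D,hash)
  {ABC}: card=90000; try (C,hash)→8160, (A,hash)→9000, (C,merge)→25560, (A,merge)→86700, (A,nl)→362280, (C,nl)→540960; best=8160 via (C,hash)
  {BCD}: card=150000; try (D,hash)→8880, (B,hash)→10380, (D,merge)→86630, (B,merge)→107160, (D,nl_idx)→188280, (B,nl_idx)→203700 …(+2); best=8880 via (D,hash)
  {ABCD}: card=2250000; try (D,hash)→98760, (A,hash)→159600, (D,merge)→1628510, (D,nl_idx)→2798160, (A,merge)→2859300, (D,nl)→4508160 …(+1); best=98760 via (D,hash)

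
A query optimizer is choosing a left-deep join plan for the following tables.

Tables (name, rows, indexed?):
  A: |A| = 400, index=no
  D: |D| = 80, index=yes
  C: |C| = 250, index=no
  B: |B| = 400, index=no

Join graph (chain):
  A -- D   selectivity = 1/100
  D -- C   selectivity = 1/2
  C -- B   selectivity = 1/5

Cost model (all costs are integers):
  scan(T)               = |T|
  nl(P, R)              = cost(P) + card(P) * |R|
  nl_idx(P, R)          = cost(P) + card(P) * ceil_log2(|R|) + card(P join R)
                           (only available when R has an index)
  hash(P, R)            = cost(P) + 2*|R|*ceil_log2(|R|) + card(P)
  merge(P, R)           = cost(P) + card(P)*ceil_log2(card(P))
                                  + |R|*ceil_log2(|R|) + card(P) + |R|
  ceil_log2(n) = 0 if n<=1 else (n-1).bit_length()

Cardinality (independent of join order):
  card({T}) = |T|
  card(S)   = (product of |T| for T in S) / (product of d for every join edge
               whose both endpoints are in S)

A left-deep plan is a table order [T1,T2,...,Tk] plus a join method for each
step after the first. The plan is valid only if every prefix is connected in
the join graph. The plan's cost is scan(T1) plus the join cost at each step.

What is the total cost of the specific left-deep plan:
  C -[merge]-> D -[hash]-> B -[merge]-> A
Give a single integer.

16824340

step 1: scan C: cost=250, card=250
step 2: join D via merge
    card(P join D) = 250*80/(2) = 10000
    cost = 250 + 250*8 + 80*7 + 250 + 80 = 3140
step 3: join B via hash
    card(P join B) = 10000*400/(5) = 800000
    cost = 3140 + 2*400*9 + 10000 = 20340
step 4: join A via merge
    card(P join A) = 800000*400/(100) = 3200000
    cost = 20340 + 800000*20 + 400*9 + 800000 + 400 = 16824340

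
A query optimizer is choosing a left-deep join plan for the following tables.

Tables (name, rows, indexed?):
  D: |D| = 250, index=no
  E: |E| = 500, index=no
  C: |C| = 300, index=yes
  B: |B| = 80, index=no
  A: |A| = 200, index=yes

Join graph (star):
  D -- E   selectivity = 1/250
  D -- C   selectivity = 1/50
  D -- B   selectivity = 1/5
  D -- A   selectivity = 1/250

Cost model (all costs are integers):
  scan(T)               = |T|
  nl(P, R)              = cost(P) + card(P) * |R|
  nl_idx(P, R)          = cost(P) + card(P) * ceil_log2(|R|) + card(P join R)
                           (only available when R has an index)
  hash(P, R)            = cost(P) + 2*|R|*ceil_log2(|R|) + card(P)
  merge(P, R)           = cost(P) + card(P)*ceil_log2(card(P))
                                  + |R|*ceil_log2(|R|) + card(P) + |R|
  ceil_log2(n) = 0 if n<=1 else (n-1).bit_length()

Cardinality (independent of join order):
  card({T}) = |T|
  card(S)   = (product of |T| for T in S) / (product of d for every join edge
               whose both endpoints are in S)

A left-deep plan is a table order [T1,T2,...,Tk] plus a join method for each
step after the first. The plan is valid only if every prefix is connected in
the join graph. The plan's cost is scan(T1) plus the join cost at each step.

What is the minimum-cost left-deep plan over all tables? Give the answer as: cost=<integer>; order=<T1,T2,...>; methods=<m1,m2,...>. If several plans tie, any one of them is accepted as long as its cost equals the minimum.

Selinger DP (subsets sized 1..n):
  {D}: scan cost=250, card=250
  {E}: scan cost=500, card=500
  {C}: scan cost=300, card=300
  {B}: scan cost=80, card=80
  {A}: scan cost=200, card=200
  {DE}: card=500; try (D,hash)→5000, (E,merge)→7500, (D,merge)→7750, (E,hash)→9500, (E,nl)→125250, (D,nl)→125500; best=5000 via (D,hash)
  {CD}: card=1500; try (C,nl_idx)→4000, (D,hash)→4600, (C,merge)→5500, (D,merge)→5550, (C,hash)→5900, (C,nl)→75250 …(+1); best=4000 via (C,nl_idx)
  {BD}: card=4000; try (B,hash)→1620, (D,merge)→2970, (B,merge)→3140, (D,hash)→4160, (D,nl)→20080, (B,nl)→20250; best=1620 via (B,hash)
  {AD}: card=200; try (A,nl_idx)→2450, (A,hash)→3700, (D,merge)→4250, (A,merge)→4300, (D,hash)→4400, (D,nl)→50200 …(+1); best=2450 via (A,nl_idx)
  {CDE}: card=3000; try (C,hash)→10900, (C,nl_idx)→12500, (C,merge)→13000, (E,hash)→14500, (E,merge)→27000, (C,nl)→155000 …(+1); best=10900 via (C,hash)
  {BDE}: card=8000; try (B,hash)→6620, (B,merge)→10640, (E,hash)→14620, (B,nl)→45000, (E,merge)→58620, (E,nl)→2001620; best=6620 via (B,hash)
  {ADE}: card=400; try (A,hash)→8700, (E,merge)→9250, (A,nl_idx)→9400, (E,hash)→11650, (A,merge)→11800, (E,nl)→102450 …(+1); best=8700 via (A,hash)
  {BCD}: card=24000; try (B,hash)→6620, (C,hash)→11020, (B,merge)→22640, (C,merge)→56620, (C,nl_idx)→61620, (B,nl)→124000 …(+1); best=6620 via (B,hash)
  {ACD}: card=1200; try (C,nl_idx)→5450, (C,merge)→7250, (C,hash)→8050, (A,hash)→8700, (A,nl_idx)→17200, (A,merge)→23800 …(+2); best=5450 via (C,nl_idx)
  {ABD}: card=3200; try (B,hash)→3770, (B,merge)→4890, (A,hash)→8820, (B,nl)→18450, (A,nl_idx)→36820, (A,merge)→55420 …(+1); best=3770 via (B,hash)
  {BCDE}: card=48000; try (B,hash)→15020, (C,hash)→20020, (E,hash)→39620, (B,merge)→50540, (C,merge)→121620, (C,nl_idx)→126620 …(+4); best=15020 via (B,hash)
  {ACDE}: card=2400; try (C,hash)→14500, (C,nl_idx)→14700, (E,hash)→15650, (C,merge)→15700, (A,hash)→17100, (E,merge)→24850 …(+5); best=14500 via (C,hash)
  {ABDE}: card=6400; try (B,hash)→10220, (B,merge)→13340, (E,hash)→15970, (A,hash)→17820, (B,nl)→40700, (E,merge)→50370 …(+4); best=10220 via (B,hash)
  {ABCD}: card=19200; try (B,hash)→7770, (C,hash)→12370, (B,merge)→20490, (A,hash)→33820, (C,merge)→48370, (C,nl_idx)→51770 …(+5); best=7770 via (B,hash)
  {ABCDE}: card=38400; try (B,hash)→18020, (C,hash)→22020, (E,hash)→35970, (B,merge)→46340, (A,hash)→66220, (C,merge)→102820 …(+8); best=18020 via (B,hash)

cost=18020; order=E,D,A,C,B; methods=hash,hash,hash,hash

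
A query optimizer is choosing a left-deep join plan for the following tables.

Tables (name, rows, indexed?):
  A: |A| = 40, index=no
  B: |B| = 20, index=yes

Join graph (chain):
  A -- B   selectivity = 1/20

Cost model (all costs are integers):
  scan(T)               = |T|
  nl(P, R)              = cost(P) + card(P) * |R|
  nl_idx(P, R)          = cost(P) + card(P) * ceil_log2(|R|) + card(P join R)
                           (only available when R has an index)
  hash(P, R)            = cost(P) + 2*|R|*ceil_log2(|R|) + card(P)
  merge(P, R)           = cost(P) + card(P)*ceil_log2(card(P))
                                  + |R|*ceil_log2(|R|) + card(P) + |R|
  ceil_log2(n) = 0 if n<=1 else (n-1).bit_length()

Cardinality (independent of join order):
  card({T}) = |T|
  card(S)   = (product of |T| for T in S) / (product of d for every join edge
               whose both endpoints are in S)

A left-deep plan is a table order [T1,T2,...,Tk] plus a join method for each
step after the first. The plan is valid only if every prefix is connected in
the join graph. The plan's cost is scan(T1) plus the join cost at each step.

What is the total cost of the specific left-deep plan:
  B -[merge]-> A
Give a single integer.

step 1: scan B: cost=20, card=20
step 2: join A via merge
    card(P join A) = 20*40/(20) = 40
    cost = 20 + 20*5 + 40*6 + 20 + 40 = 420

420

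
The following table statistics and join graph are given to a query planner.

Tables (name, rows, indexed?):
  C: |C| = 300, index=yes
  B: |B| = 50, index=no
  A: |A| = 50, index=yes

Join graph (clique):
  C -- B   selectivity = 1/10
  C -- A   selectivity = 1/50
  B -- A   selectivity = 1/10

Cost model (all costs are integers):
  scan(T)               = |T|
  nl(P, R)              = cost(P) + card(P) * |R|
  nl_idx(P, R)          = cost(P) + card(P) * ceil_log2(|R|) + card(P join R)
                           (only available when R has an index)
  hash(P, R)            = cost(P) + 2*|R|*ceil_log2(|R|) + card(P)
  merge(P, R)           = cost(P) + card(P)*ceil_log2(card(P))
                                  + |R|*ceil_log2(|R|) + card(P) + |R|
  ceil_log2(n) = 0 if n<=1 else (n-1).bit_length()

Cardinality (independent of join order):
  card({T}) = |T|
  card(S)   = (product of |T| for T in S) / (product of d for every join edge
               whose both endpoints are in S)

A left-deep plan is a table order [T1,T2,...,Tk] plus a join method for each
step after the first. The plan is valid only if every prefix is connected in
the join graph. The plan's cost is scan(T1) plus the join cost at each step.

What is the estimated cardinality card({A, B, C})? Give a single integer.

150

Tables in S: A(50), B(50), C(300)
Edges inside S: C-B(d=10), C-A(d=50), B-A(d=10)
numerator = 50 * 50 * 300 = 750000
denominator = 10 * 50 * 10 = 5000
card(S) = 750000 / 5000 = 150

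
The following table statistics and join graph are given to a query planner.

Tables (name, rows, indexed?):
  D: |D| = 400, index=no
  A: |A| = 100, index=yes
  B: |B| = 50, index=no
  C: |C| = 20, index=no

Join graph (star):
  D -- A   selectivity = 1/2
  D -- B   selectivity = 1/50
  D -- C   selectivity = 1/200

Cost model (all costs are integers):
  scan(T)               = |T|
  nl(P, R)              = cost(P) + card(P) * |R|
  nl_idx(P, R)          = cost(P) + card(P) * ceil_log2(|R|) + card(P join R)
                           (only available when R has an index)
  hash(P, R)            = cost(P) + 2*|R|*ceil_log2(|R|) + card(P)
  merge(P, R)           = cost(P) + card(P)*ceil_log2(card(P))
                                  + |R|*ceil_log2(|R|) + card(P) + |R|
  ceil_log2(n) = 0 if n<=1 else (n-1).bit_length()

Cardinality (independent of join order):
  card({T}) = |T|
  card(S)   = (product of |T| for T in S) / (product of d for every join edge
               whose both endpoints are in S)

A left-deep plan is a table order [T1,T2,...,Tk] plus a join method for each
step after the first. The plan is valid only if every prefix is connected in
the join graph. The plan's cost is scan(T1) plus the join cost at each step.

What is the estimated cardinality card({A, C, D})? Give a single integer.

Tables in S: A(100), C(20), D(400)
Edges inside S: D-A(d=2), D-C(d=200)
numerator = 100 * 20 * 400 = 800000
denominator = 2 * 200 = 400
card(S) = 800000 / 400 = 2000

2000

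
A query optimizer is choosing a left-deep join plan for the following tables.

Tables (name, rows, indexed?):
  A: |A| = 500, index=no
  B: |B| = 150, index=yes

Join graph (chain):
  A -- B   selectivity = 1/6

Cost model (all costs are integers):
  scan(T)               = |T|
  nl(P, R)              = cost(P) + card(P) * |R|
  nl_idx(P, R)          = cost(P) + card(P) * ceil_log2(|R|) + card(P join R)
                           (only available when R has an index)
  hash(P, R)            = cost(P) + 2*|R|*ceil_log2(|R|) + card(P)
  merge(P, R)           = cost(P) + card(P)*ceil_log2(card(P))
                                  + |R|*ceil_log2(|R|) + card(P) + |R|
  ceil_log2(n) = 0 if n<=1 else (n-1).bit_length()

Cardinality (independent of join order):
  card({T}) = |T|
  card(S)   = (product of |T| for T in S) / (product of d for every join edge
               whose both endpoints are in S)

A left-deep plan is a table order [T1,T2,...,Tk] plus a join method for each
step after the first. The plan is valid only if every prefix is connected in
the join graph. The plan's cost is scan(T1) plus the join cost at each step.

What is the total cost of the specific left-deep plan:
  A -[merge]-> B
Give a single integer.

6850

step 1: scan A: cost=500, card=500
step 2: join B via merge
    card(P join B) = 500*150/(6) = 12500
    cost = 500 + 500*9 + 150*8 + 500 + 150 = 6850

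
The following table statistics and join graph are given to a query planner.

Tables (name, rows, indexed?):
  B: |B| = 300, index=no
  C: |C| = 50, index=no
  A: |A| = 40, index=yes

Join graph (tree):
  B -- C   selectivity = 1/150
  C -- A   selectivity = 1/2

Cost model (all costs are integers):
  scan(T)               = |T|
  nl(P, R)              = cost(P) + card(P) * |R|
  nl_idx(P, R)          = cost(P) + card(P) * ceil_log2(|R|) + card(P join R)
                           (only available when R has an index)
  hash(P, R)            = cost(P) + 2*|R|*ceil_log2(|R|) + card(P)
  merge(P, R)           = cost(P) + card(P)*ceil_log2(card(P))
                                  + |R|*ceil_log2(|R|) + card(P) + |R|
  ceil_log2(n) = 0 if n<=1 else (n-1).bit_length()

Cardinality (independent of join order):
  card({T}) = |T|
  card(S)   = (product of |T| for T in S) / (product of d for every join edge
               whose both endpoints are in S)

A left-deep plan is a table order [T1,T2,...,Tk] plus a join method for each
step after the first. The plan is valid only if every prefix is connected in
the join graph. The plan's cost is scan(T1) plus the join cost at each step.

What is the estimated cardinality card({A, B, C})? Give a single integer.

Tables in S: A(40), B(300), C(50)
Edges inside S: B-C(d=150), C-A(d=2)
numerator = 40 * 300 * 50 = 600000
denominator = 150 * 2 = 300
card(S) = 600000 / 300 = 2000

2000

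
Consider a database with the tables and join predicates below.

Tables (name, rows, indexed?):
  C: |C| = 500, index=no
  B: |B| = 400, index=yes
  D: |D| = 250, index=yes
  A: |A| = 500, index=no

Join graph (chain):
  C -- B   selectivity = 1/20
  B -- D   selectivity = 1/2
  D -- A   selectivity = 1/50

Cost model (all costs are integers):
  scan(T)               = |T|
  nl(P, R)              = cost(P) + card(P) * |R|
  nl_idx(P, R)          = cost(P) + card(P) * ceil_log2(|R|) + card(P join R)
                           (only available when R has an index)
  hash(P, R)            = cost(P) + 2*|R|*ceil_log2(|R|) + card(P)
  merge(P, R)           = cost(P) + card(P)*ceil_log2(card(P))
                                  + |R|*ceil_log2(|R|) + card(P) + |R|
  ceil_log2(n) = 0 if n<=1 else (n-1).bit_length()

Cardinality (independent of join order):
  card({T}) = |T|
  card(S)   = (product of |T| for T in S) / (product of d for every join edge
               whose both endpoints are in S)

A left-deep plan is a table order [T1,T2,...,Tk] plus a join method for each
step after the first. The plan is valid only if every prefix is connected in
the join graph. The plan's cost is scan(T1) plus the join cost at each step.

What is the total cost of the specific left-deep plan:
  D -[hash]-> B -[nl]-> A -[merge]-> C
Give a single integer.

step 1: scan D: cost=250, card=250
step 2: join B via hash
    card(P join B) = 250*400/(2) = 50000
    cost = 250 + 2*400*9 + 250 = 7700
step 3: join A via nl
    card(P join A) = 50000*500/(50) = 500000
    cost = 7700 + 50000*500 = 25007700
step 4: join C via merge
    card(P join C) = 500000*500/(20) = 12500000
    cost = 25007700 + 500000*19 + 500*9 + 500000 + 500 = 35012700

35012700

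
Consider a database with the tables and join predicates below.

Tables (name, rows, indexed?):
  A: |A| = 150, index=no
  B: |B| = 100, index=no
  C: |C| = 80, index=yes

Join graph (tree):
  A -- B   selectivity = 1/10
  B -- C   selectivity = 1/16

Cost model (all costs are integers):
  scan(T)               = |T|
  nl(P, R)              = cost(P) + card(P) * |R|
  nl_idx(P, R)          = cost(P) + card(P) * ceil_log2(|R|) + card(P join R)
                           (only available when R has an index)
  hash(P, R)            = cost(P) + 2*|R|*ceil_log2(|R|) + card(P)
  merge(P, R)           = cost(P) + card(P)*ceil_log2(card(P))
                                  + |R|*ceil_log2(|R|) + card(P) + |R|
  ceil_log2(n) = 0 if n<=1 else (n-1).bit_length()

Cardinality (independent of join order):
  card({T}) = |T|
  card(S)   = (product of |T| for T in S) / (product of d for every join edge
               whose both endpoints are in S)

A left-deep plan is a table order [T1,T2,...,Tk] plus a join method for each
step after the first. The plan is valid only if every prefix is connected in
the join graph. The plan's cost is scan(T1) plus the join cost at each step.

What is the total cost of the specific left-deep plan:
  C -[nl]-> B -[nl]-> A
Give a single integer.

step 1: scan C: cost=80, card=80
step 2: join B via nl
    card(P join B) = 80*100/(16) = 500
    cost = 80 + 80*100 = 8080
step 3: join A via nl
    card(P join A) = 500*150/(10) = 7500
    cost = 8080 + 500*150 = 83080

83080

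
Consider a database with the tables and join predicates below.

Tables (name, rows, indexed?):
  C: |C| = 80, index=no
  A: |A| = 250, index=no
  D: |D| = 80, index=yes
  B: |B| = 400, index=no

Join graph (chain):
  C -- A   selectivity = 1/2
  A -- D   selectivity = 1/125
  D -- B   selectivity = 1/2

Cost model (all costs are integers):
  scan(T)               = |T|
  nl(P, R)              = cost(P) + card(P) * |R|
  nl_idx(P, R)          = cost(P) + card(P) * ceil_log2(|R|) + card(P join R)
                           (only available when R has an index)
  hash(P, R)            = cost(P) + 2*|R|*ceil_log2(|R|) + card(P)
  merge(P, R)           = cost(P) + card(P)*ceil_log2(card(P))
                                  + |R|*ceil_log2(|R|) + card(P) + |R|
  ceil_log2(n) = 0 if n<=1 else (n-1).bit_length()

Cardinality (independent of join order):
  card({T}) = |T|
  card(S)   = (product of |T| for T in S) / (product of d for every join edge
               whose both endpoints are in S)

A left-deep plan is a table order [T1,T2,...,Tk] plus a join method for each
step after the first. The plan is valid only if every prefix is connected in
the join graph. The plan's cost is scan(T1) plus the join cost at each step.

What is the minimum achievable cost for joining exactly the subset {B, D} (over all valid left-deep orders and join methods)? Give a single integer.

Selinger DP over subsets of {B,D}:
  {D}: scan cost=80, card=80
  {B}: scan cost=400, card=400
  {BD}: card=16000; try (D,hash)→1920, (B,merge)→4720, (D,merge)→5040, (B,hash)→7360, (D,nl_idx)→19200, (B,nl)→32080 …(+1); best=1920 via (D,hash)

1920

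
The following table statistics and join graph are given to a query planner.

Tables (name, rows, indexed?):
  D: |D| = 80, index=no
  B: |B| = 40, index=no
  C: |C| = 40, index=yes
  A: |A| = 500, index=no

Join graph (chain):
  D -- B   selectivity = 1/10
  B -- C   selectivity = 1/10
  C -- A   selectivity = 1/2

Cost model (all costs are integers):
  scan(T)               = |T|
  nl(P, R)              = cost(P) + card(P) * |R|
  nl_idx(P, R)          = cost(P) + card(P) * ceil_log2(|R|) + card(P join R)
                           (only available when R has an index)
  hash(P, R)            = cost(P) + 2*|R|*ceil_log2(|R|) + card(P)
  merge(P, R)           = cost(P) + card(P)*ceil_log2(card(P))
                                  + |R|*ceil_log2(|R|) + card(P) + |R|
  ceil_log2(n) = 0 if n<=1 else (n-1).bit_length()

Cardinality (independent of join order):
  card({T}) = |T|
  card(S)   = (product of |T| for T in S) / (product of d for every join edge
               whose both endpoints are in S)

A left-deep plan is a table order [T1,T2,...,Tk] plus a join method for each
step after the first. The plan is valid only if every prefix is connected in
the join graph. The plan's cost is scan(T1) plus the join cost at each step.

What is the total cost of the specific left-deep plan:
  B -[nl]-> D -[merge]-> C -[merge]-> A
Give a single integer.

27080

step 1: scan B: cost=40, card=40
step 2: join D via nl
    card(P join D) = 40*80/(10) = 320
    cost = 40 + 40*80 = 3240
step 3: join C via merge
    card(P join C) = 320*40/(10) = 1280
    cost = 3240 + 320*9 + 40*6 + 320 + 40 = 6720
step 4: join A via merge
    card(P join A) = 1280*500/(2) = 320000
    cost = 6720 + 1280*11 + 500*9 + 1280 + 500 = 27080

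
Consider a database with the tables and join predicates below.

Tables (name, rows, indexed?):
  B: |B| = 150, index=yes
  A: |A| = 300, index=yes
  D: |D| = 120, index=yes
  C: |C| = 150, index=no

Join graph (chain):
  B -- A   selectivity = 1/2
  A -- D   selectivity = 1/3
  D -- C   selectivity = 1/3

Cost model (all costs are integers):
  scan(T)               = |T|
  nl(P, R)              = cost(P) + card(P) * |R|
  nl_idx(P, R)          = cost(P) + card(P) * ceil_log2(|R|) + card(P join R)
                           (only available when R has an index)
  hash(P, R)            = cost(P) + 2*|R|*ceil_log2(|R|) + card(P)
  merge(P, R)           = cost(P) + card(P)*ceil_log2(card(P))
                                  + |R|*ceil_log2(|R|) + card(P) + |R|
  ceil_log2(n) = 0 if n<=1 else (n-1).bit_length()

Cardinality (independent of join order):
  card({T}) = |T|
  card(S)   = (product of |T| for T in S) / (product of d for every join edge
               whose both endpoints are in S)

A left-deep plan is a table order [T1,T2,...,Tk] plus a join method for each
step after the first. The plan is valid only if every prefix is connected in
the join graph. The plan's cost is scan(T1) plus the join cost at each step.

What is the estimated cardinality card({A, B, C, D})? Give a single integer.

45000000

Tables in S: A(300), B(150), C(150), D(120)
Edges inside S: B-A(d=2), A-D(d=3), D-C(d=3)
numerator = 300 * 150 * 150 * 120 = 810000000
denominator = 2 * 3 * 3 = 18
card(S) = 810000000 / 18 = 45000000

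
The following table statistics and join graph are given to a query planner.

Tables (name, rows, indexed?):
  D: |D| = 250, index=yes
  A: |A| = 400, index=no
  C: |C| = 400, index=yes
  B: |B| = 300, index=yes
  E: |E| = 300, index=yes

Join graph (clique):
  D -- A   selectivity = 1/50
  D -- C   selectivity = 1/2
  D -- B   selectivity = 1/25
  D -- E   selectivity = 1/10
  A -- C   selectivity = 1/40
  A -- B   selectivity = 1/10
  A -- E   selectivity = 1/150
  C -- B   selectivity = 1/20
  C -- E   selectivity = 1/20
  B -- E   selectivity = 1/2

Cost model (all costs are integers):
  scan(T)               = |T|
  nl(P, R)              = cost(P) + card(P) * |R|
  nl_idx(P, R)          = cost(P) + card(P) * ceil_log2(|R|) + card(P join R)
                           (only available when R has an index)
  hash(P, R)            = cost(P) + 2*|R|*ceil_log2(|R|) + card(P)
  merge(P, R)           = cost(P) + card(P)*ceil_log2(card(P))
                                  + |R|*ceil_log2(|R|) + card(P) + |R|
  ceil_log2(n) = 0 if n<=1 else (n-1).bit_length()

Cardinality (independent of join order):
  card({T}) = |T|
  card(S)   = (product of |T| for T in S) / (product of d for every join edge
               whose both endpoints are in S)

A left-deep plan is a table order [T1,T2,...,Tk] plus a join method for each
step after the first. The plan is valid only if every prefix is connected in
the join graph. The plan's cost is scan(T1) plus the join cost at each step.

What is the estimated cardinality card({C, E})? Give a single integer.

6000

Tables in S: C(400), E(300)
Edges inside S: C-E(d=20)
numerator = 400 * 300 = 120000
denominator = 20 = 20
card(S) = 120000 / 20 = 6000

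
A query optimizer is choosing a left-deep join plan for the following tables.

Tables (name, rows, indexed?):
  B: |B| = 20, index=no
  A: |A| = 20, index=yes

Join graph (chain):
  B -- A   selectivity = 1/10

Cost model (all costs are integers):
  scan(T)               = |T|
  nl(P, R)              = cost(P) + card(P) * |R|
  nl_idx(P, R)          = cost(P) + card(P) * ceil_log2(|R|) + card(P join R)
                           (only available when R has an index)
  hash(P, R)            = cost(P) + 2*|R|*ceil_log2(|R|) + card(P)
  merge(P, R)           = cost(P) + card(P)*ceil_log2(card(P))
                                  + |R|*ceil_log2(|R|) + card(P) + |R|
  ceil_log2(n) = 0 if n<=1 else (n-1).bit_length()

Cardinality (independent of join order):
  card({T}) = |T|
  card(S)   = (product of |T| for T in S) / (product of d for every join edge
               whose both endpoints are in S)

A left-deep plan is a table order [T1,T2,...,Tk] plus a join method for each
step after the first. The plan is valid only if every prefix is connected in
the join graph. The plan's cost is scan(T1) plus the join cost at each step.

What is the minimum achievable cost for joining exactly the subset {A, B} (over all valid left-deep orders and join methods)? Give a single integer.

Selinger DP over subsets of {A,B}:
  {B}: scan cost=20, card=20
  {A}: scan cost=20, card=20
  {AB}: card=40; try (A,nl_idx)→160, (B,hash)→240, (A,hash)→240, (B,merge)→260, (A,merge)→260, (B,nl)→420 …(+1); best=160 via (A,nl_idx)

160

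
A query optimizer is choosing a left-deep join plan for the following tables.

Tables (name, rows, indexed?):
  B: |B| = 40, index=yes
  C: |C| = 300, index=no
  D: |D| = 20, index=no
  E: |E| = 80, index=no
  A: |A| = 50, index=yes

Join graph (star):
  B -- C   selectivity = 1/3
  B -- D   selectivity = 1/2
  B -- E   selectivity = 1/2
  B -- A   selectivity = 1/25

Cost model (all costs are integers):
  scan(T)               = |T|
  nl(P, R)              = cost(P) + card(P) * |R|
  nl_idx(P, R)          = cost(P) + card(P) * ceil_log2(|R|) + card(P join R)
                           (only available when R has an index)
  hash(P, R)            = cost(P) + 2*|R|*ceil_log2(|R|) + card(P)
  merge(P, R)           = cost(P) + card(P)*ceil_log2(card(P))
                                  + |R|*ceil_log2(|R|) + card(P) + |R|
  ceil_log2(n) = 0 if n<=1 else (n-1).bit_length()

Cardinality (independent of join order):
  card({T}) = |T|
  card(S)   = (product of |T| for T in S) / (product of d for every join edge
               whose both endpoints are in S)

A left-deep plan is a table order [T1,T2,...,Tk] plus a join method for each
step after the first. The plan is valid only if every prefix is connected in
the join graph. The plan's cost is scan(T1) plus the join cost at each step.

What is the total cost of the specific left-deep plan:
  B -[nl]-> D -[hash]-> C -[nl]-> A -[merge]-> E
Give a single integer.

step 1: scan B: cost=40, card=40
step 2: join D via nl
    card(P join D) = 40*20/(2) = 400
    cost = 40 + 40*20 = 840
step 3: join C via hash
    card(P join C) = 400*300/(3) = 40000
    cost = 840 + 2*300*9 + 400 = 6640
step 4: join A via nl
    card(P join A) = 40000*50/(25) = 80000
    cost = 6640 + 40000*50 = 2006640
step 5: join E via merge
    card(P join E) = 80000*80/(2) = 3200000
    cost = 2006640 + 80000*17 + 80*7 + 80000 + 80 = 3447280

3447280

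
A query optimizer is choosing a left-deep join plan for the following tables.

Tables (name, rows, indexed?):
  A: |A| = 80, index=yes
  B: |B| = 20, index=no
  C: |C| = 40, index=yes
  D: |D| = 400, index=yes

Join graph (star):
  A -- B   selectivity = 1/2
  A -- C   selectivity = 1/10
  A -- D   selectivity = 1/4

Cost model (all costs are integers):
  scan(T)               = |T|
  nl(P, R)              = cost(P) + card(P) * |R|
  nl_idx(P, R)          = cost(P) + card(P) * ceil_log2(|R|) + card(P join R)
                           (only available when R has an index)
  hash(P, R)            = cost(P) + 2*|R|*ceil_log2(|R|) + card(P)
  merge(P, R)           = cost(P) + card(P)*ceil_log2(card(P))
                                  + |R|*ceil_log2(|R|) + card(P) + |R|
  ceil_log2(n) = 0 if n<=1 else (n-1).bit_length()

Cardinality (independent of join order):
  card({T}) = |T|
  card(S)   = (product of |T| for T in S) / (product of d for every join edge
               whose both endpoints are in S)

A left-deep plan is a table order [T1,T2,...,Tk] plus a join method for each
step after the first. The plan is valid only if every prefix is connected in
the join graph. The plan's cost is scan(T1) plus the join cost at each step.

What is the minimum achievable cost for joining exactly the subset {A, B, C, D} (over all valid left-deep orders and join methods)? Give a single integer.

Selinger DP over subsets of {A,B,C,D}:
  {A}: scan cost=80, card=80
  {B}: scan cost=20, card=20
  {C}: scan cost=40, card=40
  {D}: scan cost=400, card=400
  {AB}: card=800; try (B,hash)→360, (A,merge)→780, (B,merge)→840, (A,nl_idx)→960, (A,hash)→1160, (A,nl)→1620 …(+1); best=360 via (B,hash)
  {AC}: card=320; try (C,hash)→640, (A,nl_idx)→640, (C,nl_idx)→880, (A,merge)→960, (C,merge)→1000, (A,hash)→1200 …(+2); best=640 via (C,hash)
  {AD}: card=8000; try (A,hash)→1920, (D,merge)→4720, (A,merge)→5040, (D,hash)→7360, (D,nl_idx)→8800, (A,nl_idx)→11200 …(+2); best=1920 via (A,hash)
  {ABC}: card=3200; try (B,hash)→1160, (C,hash)→1640, (B,merge)→3960, (B,nl)→7040, (C,nl_idx)→8360, (C,merge)→9440 …(+1); best=1160 via (B,hash)
  {ABD}: card=80000; try (D,hash)→8360, (B,hash)→10120, (D,merge)→13160, (D,nl_idx)→87560, (B,merge)→114040, (B,nl)→161920 …(+1); best=8360 via (D,hash)
  {ACD}: card=32000; try (D,merge)→7840, (D,hash)→8160, (C,hash)→10400, (D,nl_idx)→35520, (C,nl_idx)→81920, (C,merge)→114200 …(+2); best=7840 via (D,merge)
  {ABCD}: card=320000; try (D,hash)→11560, (B,hash)→40040, (D,merge)→46760, (C,hash)→88840, (D,nl_idx)→349960, (B,merge)→519960 …(+5); best=11560 via (D,hash)

11560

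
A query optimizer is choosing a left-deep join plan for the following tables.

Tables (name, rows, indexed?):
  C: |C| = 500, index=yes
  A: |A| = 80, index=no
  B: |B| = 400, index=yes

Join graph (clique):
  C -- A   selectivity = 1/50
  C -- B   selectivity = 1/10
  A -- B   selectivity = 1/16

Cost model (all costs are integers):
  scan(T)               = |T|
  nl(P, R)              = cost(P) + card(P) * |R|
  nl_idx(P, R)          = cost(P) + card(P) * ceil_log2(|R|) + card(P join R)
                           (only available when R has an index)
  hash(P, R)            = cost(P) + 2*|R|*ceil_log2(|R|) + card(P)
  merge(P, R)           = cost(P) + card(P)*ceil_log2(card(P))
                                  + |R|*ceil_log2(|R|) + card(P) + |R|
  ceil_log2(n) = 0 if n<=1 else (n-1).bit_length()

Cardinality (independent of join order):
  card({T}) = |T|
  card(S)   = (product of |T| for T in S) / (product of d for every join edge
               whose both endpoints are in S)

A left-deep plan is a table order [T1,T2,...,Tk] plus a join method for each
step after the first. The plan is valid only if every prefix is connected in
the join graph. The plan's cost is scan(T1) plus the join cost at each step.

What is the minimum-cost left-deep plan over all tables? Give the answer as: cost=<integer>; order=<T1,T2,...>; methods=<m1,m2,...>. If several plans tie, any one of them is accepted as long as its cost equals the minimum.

Selinger DP (subsets sized 1..n):
  {C}: scan cost=500, card=500
  {A}: scan cost=80, card=80
  {B}: scan cost=400, card=400
  {AC}: card=800; try (C,nl_idx)→1600, (A,hash)→2120, (C,merge)→5720, (A,merge)→6140, (C,hash)→9160, (C,nl)→40080 …(+1); best=1600 via (C,nl_idx)
  {BC}: card=20000; try (B,hash)→8200, (C,merge)→9400, (B,merge)→9500, (C,hash)→9800, (C,nl_idx)→24000, (B,nl_idx)→25000 …(+2); best=8200 via (B,hash)
  {AB}: card=2000; try (A,hash)→1920, (B,nl_idx)→2800, (B,merge)→4720, (A,merge)→5040, (B,hash)→7360, (B,nl)→32080 …(+1); best=1920 via (A,hash)
  {ABC}: card=2000; try (B,hash)→9600, (B,nl_idx)→10800, (C,hash)→12920, (B,merge)→14400, (C,nl_idx)→21920, (A,hash)→29320 …(+5); best=9600 via (B,hash)

cost=9600; order=A,C,B; methods=nl_idx,hash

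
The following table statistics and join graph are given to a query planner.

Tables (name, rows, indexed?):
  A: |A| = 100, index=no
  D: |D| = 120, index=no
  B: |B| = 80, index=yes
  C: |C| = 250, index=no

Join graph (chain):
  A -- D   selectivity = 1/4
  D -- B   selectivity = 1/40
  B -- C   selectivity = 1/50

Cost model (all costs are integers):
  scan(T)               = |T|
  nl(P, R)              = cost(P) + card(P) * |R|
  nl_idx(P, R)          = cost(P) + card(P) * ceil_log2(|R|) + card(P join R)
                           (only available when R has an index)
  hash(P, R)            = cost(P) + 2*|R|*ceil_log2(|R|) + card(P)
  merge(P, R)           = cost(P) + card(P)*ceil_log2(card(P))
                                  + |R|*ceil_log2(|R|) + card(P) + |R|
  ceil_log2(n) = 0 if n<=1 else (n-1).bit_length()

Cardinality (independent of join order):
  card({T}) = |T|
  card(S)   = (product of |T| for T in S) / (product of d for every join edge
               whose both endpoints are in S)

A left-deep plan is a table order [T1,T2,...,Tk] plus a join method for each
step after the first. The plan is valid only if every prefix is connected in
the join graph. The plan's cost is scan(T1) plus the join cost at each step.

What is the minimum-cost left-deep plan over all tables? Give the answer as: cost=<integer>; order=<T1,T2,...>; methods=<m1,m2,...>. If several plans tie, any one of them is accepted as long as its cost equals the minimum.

Selinger DP (subsets sized 1..n):
  {A}: scan cost=100, card=100
  {D}: scan cost=120, card=120
  {B}: scan cost=80, card=80
  {C}: scan cost=250, card=250
  {AD}: card=3000; try (A,hash)→1640, (D,merge)→1860, (D,hash)→1880, (A,merge)→1880, (D,nl)→12100, (A,nl)→12120; best=1640 via (A,hash)
  {BD}: card=240; try (B,nl_idx)→1200, (B,hash)→1360, (D,merge)→1680, (B,merge)→1720, (D,hash)→1840, (D,nl)→9680 …(+1); best=1200 via (B,nl_idx)
  {BC}: card=400; try (B,hash)→1620, (B,nl_idx)→2400, (C,merge)→2970, (B,merge)→3140, (C,hash)→4160, (C,nl)→20080 …(+1); best=1620 via (B,hash)
  {ABD}: card=6000; try (A,hash)→2840, (A,merge)→4160, (B,hash)→5760, (A,nl)→25200, (B,nl_idx)→28640, (B,merge)→41280 …(+1); best=2840 via (A,hash)
  {BCD}: card=1200; try (D,hash)→3700, (C,hash)→5440, (C,merge)→5610, (D,merge)→6580, (D,nl)→49620, (C,nl)→61200; best=3700 via (D,hash)
  {ABCD}: card=30000; try (A,hash)→6300, (C,hash)→12840, (A,merge)→18900, (C,merge)→89090, (A,nl)→123700, (C,nl)→1502840; best=6300 via (A,hash)

cost=6300; order=C,B,D,A; methods=hash,hash,hash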